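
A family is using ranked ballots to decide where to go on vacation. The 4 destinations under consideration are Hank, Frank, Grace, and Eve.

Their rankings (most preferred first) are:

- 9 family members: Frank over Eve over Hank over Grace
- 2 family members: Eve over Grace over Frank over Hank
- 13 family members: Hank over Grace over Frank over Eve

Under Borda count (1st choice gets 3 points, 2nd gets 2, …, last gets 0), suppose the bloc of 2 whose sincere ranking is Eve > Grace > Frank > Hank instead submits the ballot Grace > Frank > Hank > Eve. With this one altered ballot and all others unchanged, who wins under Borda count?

Borda totals with the altered ballot: Hank 50, Frank 44, Grace 32, Eve 18.
The winner is unchanged: still Hank.

Hank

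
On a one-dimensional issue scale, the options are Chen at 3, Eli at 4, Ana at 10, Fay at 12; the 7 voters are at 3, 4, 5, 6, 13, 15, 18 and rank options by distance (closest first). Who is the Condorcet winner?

With single-peaked preferences on a line, the Condorcet winner is the candidate closest to the median voter.
The median voter (position 6) is closest to Eli at 4.
Check: Eli vs Chen — voters closer to Eli: 6 of 7.

Eli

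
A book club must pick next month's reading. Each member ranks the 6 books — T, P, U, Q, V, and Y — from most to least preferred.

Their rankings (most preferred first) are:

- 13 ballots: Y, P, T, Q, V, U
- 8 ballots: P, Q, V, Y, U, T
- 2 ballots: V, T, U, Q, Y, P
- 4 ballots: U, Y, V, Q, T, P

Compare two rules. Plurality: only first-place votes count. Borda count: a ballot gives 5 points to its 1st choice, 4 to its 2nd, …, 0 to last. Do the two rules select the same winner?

Yes

Plurality first-place counts: T 0, P 8, U 4, Q 0, V 2, Y 13 → Y.
Borda totals: T 51, P 92, U 34, Q 70, V 59, Y 99 → Y.
The two rules agree on Y.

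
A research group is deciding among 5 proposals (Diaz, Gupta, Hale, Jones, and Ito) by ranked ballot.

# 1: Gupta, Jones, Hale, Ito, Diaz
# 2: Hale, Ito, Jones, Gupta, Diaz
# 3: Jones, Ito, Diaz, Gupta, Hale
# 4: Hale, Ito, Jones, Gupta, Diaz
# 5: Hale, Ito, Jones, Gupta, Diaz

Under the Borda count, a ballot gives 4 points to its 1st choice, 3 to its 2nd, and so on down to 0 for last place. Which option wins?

Borda scores:
  Diaz: 0 + 0 + 2 + 0 + 0 = 2
  Gupta: 4 + 1 + 1 + 1 + 1 = 8
  Hale: 2 + 4 + 0 + 4 + 4 = 14
  Jones: 3 + 2 + 4 + 2 + 2 = 13
  Ito: 1 + 3 + 3 + 3 + 3 = 13
Hale has the highest total.

Hale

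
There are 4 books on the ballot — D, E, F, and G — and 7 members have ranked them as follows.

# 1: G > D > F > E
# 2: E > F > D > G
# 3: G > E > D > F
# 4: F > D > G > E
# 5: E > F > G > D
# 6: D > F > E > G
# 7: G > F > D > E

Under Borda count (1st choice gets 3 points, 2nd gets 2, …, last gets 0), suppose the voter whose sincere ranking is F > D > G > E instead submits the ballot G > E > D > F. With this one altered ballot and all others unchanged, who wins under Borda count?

Borda totals with the altered ballot: D 9, E 11, F 9, G 13.
The switch changes the winner from F to G.

G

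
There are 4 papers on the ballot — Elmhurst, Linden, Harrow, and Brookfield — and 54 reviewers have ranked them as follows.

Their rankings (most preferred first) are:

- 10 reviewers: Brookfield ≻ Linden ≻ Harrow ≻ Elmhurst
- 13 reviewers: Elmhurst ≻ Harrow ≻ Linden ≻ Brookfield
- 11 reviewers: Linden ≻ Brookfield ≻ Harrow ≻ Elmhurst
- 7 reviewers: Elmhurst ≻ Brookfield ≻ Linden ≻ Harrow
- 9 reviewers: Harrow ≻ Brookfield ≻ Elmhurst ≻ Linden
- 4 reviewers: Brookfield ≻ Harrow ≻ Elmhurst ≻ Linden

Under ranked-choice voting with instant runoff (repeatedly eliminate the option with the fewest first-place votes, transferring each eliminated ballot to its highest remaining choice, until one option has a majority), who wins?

Brookfield

Round 1: Elmhurst 20, Brookfield 14, Linden 11, Harrow 9. Harrow has the fewest and is eliminated.
Round 2: Brookfield 23, Elmhurst 20, Linden 11. Linden has the fewest and is eliminated.
Round 3: Brookfield 34, Elmhurst 20. Brookfield has a majority.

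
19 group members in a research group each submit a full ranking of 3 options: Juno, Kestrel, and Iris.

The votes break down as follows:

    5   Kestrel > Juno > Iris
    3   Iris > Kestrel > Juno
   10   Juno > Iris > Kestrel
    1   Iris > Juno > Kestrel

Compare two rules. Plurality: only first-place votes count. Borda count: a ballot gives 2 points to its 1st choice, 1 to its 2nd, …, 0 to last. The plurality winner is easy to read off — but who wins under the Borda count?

Juno

Plurality first-place counts: Juno 10, Kestrel 5, Iris 4 → Juno.
Borda totals: Juno 26, Kestrel 13, Iris 18 → Juno.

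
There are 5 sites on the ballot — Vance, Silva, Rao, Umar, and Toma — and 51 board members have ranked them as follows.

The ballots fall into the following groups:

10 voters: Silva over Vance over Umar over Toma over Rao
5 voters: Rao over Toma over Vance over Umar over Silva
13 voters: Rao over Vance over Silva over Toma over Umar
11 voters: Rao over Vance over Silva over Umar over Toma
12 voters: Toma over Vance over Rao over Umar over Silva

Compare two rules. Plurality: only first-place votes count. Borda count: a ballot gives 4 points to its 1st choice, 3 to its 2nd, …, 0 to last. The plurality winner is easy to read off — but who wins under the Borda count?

Plurality first-place counts: Vance 0, Silva 10, Rao 29, Umar 0, Toma 12 → Rao.
Borda totals: Vance 148, Silva 88, Rao 140, Umar 48, Toma 86 → Vance.

Vance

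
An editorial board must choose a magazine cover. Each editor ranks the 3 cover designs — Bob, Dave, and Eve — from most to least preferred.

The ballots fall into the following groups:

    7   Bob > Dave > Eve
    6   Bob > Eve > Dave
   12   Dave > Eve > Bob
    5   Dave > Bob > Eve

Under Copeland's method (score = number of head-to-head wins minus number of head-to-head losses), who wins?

Dave

Pairwise results:
  Bob vs Dave: Dave wins 17–13.
  Bob vs Eve: Bob wins 18–12.
  Dave vs Eve: Dave wins 24–6.
Copeland scores (wins − losses):
  Bob: 1 − 1 = 0
  Dave: 2 − 0 = 2
  Eve: 0 − 2 = -2
Dave has the best Copeland score.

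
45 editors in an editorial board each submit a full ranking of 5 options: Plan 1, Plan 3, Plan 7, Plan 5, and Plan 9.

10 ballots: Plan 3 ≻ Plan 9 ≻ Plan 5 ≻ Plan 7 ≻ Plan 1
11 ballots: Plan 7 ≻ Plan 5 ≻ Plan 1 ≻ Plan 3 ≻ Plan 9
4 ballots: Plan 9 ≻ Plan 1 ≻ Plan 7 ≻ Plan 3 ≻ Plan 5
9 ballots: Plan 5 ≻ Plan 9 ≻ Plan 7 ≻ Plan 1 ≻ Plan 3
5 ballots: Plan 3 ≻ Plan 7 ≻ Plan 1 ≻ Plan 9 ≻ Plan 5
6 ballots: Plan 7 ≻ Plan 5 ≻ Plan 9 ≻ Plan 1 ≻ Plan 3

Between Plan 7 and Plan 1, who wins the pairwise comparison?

Plan 7

Ballots ranking Plan 7 above Plan 1: 10+11+9+5+6 = 41.
Ballots ranking Plan 1 above Plan 7: 4.
Plan 7 wins the head-to-head, 41–4.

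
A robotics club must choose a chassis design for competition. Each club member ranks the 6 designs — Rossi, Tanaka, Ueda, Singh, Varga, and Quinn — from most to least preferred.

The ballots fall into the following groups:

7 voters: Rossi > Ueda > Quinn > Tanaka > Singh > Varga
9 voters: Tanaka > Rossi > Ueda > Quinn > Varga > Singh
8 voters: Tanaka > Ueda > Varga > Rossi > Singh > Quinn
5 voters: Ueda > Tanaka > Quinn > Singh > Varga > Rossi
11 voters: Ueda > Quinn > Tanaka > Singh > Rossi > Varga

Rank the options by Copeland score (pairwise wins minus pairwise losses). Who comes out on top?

Ueda

Pairwise results:
  Rossi vs Tanaka: Tanaka wins 33–7.
  Rossi vs Ueda: Ueda wins 24–16.
  Rossi vs Singh: Rossi wins 24–16.
  Rossi vs Varga: Rossi wins 27–13.
  Rossi vs Quinn: Rossi wins 24–16.
  Tanaka vs Ueda: Ueda wins 23–17.
  Tanaka vs Singh: Tanaka wins 40–0.
  Tanaka vs Varga: Tanaka wins 40–0.
  Tanaka vs Quinn: Tanaka wins 22–18.
  Ueda vs Singh: Ueda wins 40–0.
  Ueda vs Varga: Ueda wins 40–0.
  Ueda vs Quinn: Ueda wins 40–0.
  Singh vs Varga: Singh wins 23–17.
  Singh vs Quinn: Quinn wins 32–8.
  Varga vs Quinn: Quinn wins 32–8.
Copeland scores (wins − losses):
  Rossi: 3 − 2 = 1
  Tanaka: 4 − 1 = 3
  Ueda: 5 − 0 = 5
  Singh: 1 − 4 = -3
  Varga: 0 − 5 = -5
  Quinn: 2 − 3 = -1
Ueda has the best Copeland score.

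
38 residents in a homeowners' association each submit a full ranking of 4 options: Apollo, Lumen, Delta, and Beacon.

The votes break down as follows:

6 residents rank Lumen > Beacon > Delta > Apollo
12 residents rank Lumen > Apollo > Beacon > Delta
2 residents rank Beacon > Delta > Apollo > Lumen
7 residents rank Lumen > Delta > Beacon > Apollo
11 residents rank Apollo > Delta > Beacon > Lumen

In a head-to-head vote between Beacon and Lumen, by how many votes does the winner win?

Ballots ranking Beacon above Lumen: 2+11 = 13.
Ballots ranking Lumen above Beacon: 6+12+7 = 25.
Lumen wins 25–13, a margin of 12.

12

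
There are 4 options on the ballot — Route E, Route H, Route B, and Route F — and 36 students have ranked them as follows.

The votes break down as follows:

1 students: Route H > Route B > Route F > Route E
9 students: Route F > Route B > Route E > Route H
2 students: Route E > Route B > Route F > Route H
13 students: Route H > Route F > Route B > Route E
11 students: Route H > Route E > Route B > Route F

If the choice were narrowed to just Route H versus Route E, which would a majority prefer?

Ballots ranking Route H above Route E: 1+13+11 = 25.
Ballots ranking Route E above Route H: 9+2 = 11.
Route H wins the head-to-head, 25–11.

Route H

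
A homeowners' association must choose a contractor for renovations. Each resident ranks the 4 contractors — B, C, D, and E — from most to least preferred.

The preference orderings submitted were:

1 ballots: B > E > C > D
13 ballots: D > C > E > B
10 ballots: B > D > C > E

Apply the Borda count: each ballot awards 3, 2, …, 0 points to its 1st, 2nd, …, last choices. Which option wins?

D

Borda scores:
  B: 3 + 13·0 + 10·3 = 33
  C: 1 + 13·2 + 10·1 = 37
  D: 0 + 13·3 + 10·2 = 59
  E: 2 + 13·1 + 10·0 = 15
D has the highest total.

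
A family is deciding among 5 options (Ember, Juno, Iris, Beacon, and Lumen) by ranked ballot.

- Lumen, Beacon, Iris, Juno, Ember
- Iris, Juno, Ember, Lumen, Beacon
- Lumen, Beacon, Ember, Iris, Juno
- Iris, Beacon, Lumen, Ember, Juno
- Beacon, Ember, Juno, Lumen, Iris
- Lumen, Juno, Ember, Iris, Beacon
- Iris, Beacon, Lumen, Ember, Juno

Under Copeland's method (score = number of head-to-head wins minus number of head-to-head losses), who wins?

Lumen

Pairwise results:
  Ember vs Juno: Ember wins 4–3.
  Ember vs Iris: Iris wins 4–3.
  Ember vs Beacon: Beacon wins 5–2.
  Ember vs Lumen: Lumen wins 5–2.
  Juno vs Iris: Iris wins 5–2.
  Juno vs Beacon: Beacon wins 5–2.
  Juno vs Lumen: Lumen wins 5–2.
  Iris vs Beacon: Iris wins 4–3.
  Iris vs Lumen: Lumen wins 4–3.
  Beacon vs Lumen: Lumen wins 4–3.
Copeland scores (wins − losses):
  Ember: 1 − 3 = -2
  Juno: 0 − 4 = -4
  Iris: 3 − 1 = 2
  Beacon: 2 − 2 = 0
  Lumen: 4 − 0 = 4
Lumen has the best Copeland score.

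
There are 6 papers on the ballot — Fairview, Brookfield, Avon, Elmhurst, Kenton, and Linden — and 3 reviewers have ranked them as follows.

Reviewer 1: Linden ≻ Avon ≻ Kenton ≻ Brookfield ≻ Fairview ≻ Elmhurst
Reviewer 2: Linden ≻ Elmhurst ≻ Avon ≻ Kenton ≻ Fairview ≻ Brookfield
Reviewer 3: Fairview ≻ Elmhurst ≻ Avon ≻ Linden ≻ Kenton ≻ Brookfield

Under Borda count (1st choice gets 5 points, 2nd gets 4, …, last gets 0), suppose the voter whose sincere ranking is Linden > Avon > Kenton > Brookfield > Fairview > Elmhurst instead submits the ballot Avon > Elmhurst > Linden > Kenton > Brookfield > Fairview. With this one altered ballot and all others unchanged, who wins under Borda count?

Elmhurst

Borda totals with the altered ballot: Fairview 6, Brookfield 1, Avon 11, Elmhurst 12, Kenton 5, Linden 10.
The switch changes the winner from Linden to Elmhurst.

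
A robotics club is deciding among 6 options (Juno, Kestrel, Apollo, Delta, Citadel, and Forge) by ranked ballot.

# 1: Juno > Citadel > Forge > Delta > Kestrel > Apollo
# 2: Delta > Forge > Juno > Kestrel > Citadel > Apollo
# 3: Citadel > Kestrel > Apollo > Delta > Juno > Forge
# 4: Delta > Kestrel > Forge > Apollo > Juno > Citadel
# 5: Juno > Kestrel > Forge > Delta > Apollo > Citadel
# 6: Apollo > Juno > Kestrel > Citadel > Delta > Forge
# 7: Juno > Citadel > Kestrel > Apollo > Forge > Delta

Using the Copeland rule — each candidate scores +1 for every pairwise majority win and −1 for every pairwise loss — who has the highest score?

Juno

Pairwise results:
  Juno vs Kestrel: Juno wins 5–2.
  Juno vs Apollo: Juno wins 4–3.
  Juno vs Delta: Juno wins 4–3.
  Juno vs Citadel: Juno wins 6–1.
  Juno vs Forge: Juno wins 5–2.
  Kestrel vs Apollo: Kestrel wins 6–1.
  Kestrel vs Delta: Kestrel wins 4–3.
  Kestrel vs Citadel: Kestrel wins 4–3.
  Kestrel vs Forge: Kestrel wins 5–2.
  Apollo vs Delta: Delta wins 4–3.
  Apollo vs Citadel: Citadel wins 4–3.
  Apollo vs Forge: Forge wins 4–3.
  Delta vs Citadel: Citadel wins 4–3.
  Delta vs Forge: Delta wins 4–3.
  Citadel vs Forge: Citadel wins 4–3.
Copeland scores (wins − losses):
  Juno: 5 − 0 = 5
  Kestrel: 4 − 1 = 3
  Apollo: 0 − 5 = -5
  Delta: 2 − 3 = -1
  Citadel: 3 − 2 = 1
  Forge: 1 − 4 = -3
Juno has the best Copeland score.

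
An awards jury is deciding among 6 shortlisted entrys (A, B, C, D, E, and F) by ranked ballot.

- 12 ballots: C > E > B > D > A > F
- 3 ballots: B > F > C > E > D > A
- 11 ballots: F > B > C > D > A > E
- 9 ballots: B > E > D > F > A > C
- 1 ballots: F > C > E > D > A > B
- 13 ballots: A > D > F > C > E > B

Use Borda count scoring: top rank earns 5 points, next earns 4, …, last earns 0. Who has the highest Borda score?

B

Borda scores:
  A: 12·1 + 3·0 + 11·1 + 9·1 + 1 + 13·5 = 98
  B: 12·3 + 3·5 + 11·4 + 9·5 + 0 + 13·0 = 140
  C: 12·5 + 3·3 + 11·3 + 9·0 + 4 + 13·2 = 132
  D: 12·2 + 3·1 + 11·2 + 9·3 + 2 + 13·4 = 130
  E: 12·4 + 3·2 + 11·0 + 9·4 + 3 + 13·1 = 106
  F: 12·0 + 3·4 + 11·5 + 9·2 + 5 + 13·3 = 129
B has the highest total.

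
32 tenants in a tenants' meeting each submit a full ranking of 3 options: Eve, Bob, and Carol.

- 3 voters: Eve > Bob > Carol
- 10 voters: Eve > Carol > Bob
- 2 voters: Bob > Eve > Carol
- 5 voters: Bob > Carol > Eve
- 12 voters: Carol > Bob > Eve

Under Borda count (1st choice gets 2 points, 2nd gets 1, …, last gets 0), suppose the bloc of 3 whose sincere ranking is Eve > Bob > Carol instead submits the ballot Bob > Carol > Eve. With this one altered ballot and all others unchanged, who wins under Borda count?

Borda totals with the altered ballot: Eve 22, Bob 32, Carol 42.
The winner is unchanged: still Carol.

Carol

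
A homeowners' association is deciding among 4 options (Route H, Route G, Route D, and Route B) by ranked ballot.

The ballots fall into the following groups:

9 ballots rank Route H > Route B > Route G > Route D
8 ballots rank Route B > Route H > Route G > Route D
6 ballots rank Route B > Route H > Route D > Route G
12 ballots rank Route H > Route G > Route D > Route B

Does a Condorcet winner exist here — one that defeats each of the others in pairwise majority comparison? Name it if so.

Head-to-head results (35 voters total):
Route H vs Route G: Route H wins 35–0.
Route H vs Route D: Route H wins 35–0.
Route H vs Route B: Route H wins 21–14.
Route G vs Route D: Route G wins 29–6.
Route G vs Route B: Route B wins 23–12.
Route D vs Route B: Route B wins 23–12.
Route H beats each rival — Route G (35–0), Route D (35–0), Route B (21–14) — so Route H is the Condorcet winner.

Route H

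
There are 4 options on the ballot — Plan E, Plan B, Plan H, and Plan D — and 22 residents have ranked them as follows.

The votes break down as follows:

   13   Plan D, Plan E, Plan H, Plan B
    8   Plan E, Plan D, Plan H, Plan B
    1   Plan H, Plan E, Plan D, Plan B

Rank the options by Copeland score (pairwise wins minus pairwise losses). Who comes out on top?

Pairwise results:
  Plan E vs Plan B: Plan E wins 22–0.
  Plan E vs Plan H: Plan E wins 21–1.
  Plan E vs Plan D: Plan D wins 13–9.
  Plan B vs Plan H: Plan H wins 22–0.
  Plan B vs Plan D: Plan D wins 22–0.
  Plan H vs Plan D: Plan D wins 21–1.
Copeland scores (wins − losses):
  Plan E: 2 − 1 = 1
  Plan B: 0 − 3 = -3
  Plan H: 1 − 2 = -1
  Plan D: 3 − 0 = 3
Plan D has the best Copeland score.

Plan D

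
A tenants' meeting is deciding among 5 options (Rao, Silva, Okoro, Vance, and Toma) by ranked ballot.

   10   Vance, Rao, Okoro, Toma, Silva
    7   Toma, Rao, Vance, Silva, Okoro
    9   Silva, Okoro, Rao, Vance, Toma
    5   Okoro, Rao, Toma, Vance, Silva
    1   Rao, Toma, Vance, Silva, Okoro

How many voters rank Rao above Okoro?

Ballots ranking Rao above Okoro: 10+7+1 = 18.
Ballots ranking Okoro above Rao: 9+5 = 14.
So 18 of 32 voters prefer Rao to Okoro.

18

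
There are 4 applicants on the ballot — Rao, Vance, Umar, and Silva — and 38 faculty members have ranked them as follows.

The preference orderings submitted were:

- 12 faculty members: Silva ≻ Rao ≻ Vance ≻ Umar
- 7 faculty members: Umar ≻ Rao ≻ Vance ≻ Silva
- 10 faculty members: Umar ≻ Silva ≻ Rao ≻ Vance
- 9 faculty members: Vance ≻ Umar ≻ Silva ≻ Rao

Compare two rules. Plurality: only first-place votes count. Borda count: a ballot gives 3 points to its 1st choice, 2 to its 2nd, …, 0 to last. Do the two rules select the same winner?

Plurality first-place counts: Rao 0, Vance 9, Umar 17, Silva 12 → Umar.
Borda totals: Rao 48, Vance 46, Umar 69, Silva 65 → Umar.
The two rules agree on Umar.

Yes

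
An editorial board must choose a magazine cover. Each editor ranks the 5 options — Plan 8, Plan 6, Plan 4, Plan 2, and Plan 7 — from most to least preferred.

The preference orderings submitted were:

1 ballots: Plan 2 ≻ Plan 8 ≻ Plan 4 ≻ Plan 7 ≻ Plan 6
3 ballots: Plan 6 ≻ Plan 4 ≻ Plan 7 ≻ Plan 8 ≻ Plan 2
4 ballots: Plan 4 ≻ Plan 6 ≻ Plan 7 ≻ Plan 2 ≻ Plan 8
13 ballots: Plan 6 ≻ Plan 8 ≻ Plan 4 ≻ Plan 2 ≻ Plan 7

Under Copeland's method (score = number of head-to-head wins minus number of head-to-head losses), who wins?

Pairwise results:
  Plan 8 vs Plan 6: Plan 6 wins 20–1.
  Plan 8 vs Plan 4: Plan 8 wins 14–7.
  Plan 8 vs Plan 2: Plan 8 wins 16–5.
  Plan 8 vs Plan 7: Plan 8 wins 14–7.
  Plan 6 vs Plan 4: Plan 6 wins 16–5.
  Plan 6 vs Plan 2: Plan 6 wins 20–1.
  Plan 6 vs Plan 7: Plan 6 wins 20–1.
  Plan 4 vs Plan 2: Plan 4 wins 20–1.
  Plan 4 vs Plan 7: Plan 4 wins 21–0.
  Plan 2 vs Plan 7: Plan 2 wins 14–7.
Copeland scores (wins − losses):
  Plan 8: 3 − 1 = 2
  Plan 6: 4 − 0 = 4
  Plan 4: 2 − 2 = 0
  Plan 2: 1 − 3 = -2
  Plan 7: 0 − 4 = -4
Plan 6 has the best Copeland score.

Plan 6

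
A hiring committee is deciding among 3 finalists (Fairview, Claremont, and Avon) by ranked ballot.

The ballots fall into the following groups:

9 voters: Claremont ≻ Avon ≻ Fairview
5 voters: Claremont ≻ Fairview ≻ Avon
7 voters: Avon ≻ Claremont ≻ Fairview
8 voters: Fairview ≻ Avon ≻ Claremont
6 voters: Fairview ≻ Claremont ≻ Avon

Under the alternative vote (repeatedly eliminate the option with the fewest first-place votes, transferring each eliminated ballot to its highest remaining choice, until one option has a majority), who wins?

Claremont

Round 1: Fairview 14, Claremont 14, Avon 7. Avon has the fewest and is eliminated.
Round 2: Claremont 21, Fairview 14. Claremont has a majority.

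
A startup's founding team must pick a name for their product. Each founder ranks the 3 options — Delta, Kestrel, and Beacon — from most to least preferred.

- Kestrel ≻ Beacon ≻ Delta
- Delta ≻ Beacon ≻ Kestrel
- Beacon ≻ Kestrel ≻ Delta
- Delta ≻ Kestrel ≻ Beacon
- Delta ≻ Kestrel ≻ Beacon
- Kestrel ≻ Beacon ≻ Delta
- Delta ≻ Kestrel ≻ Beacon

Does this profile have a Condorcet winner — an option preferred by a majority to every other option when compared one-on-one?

Head-to-head results (7 voters total):
Delta vs Kestrel: Delta wins 4–3.
Delta vs Beacon: Delta wins 4–3.
Kestrel vs Beacon: Kestrel wins 5–2.
Delta beats each rival — Kestrel (4–3), Beacon (4–3) — so Delta is the Condorcet winner.

Yes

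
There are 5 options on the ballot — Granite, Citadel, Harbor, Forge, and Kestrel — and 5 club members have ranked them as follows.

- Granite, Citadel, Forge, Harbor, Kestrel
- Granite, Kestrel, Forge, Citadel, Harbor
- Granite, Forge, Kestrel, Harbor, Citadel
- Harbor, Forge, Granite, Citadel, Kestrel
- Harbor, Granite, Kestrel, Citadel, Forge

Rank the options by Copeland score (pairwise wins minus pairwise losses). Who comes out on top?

Pairwise results:
  Granite vs Citadel: Granite wins 5–0.
  Granite vs Harbor: Granite wins 3–2.
  Granite vs Forge: Granite wins 4–1.
  Granite vs Kestrel: Granite wins 5–0.
  Citadel vs Harbor: Harbor wins 3–2.
  Citadel vs Forge: Forge wins 3–2.
  Citadel vs Kestrel: Kestrel wins 3–2.
  Harbor vs Forge: Forge wins 3–2.
  Harbor vs Kestrel: Harbor wins 3–2.
  Forge vs Kestrel: Forge wins 3–2.
Copeland scores (wins − losses):
  Granite: 4 − 0 = 4
  Citadel: 0 − 4 = -4
  Harbor: 2 − 2 = 0
  Forge: 3 − 1 = 2
  Kestrel: 1 − 3 = -2
Granite has the best Copeland score.

Granite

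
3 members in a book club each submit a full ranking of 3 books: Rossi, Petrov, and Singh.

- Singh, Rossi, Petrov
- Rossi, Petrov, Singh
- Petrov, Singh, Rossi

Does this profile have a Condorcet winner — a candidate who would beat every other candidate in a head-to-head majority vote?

Head-to-head results (3 voters total):
Rossi vs Petrov: Rossi wins 2–1.
Rossi vs Singh: Singh wins 2–1.
Petrov vs Singh: Petrov wins 2–1.
No candidate beats all others: Rossi beats Petrov beats Singh beats Rossi, a majority cycle.

No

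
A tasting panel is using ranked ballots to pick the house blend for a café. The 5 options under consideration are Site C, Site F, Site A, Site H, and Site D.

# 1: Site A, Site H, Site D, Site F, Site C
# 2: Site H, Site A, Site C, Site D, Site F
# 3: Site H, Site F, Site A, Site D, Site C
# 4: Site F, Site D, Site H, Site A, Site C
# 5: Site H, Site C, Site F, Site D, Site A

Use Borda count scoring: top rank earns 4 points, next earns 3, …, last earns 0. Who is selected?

Borda scores:
  Site C: 0 + 2 + 0 + 0 + 3 = 5
  Site F: 1 + 0 + 3 + 4 + 2 = 10
  Site A: 4 + 3 + 2 + 1 + 0 = 10
  Site H: 3 + 4 + 4 + 2 + 4 = 17
  Site D: 2 + 1 + 1 + 3 + 1 = 8
Site H has the highest total.

Site H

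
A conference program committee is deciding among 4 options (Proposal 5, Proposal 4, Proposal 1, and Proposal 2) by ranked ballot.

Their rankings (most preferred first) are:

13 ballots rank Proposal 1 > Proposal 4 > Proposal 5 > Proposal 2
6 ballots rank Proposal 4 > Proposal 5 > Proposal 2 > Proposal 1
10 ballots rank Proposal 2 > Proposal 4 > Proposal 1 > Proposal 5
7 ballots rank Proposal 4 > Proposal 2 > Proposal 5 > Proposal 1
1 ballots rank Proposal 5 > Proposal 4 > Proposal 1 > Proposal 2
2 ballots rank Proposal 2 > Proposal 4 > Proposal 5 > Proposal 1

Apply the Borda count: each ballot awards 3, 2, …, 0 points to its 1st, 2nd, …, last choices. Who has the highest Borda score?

Proposal 4

Borda scores:
  Proposal 5: 13·1 + 6·2 + 10·0 + 7·1 + 3 + 2·1 = 37
  Proposal 4: 13·2 + 6·3 + 10·2 + 7·3 + 2 + 2·2 = 91
  Proposal 1: 13·3 + 6·0 + 10·1 + 7·0 + 1 + 2·0 = 50
  Proposal 2: 13·0 + 6·1 + 10·3 + 7·2 + 0 + 2·3 = 56
Proposal 4 has the highest total.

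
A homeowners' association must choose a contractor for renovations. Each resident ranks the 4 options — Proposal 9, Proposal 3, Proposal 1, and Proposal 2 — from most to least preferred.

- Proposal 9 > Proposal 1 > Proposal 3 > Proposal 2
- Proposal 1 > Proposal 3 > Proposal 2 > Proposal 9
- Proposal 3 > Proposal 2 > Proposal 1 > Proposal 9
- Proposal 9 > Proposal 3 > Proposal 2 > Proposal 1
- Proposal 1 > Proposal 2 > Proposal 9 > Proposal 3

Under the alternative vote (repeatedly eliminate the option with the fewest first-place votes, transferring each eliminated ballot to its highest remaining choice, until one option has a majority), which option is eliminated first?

Proposal 2

Round 1: Proposal 9 2, Proposal 1 2, Proposal 3 1, Proposal 2 0. Proposal 2 has the fewest and is eliminated.
Round 2: Proposal 9 2, Proposal 1 2, Proposal 3 1. Proposal 3 has the fewest and is eliminated.
Round 3: Proposal 1 3, Proposal 9 2. Proposal 1 has a majority.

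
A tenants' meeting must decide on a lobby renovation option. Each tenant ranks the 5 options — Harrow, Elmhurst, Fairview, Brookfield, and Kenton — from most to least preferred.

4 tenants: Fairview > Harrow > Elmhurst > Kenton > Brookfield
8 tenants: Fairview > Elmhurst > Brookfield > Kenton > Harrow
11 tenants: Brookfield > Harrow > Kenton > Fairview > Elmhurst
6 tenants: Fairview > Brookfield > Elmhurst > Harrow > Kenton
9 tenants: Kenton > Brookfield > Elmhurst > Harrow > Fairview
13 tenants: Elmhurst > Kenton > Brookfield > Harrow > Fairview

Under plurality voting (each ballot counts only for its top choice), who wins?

Fairview

First-place vote totals:
  Harrow: 0
  Elmhurst: 13
  Fairview: 18
  Brookfield: 11
  Kenton: 9
Fairview has the most first-place votes.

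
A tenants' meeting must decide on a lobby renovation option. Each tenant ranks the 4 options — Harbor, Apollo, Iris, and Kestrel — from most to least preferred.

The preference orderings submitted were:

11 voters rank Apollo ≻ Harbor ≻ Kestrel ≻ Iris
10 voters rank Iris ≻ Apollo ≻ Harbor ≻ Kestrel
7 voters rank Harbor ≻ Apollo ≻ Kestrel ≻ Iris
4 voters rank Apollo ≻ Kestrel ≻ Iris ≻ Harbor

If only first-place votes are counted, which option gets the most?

First-place vote totals:
  Harbor: 7
  Apollo: 15
  Iris: 10
  Kestrel: 0
Apollo has the most first-place votes.

Apollo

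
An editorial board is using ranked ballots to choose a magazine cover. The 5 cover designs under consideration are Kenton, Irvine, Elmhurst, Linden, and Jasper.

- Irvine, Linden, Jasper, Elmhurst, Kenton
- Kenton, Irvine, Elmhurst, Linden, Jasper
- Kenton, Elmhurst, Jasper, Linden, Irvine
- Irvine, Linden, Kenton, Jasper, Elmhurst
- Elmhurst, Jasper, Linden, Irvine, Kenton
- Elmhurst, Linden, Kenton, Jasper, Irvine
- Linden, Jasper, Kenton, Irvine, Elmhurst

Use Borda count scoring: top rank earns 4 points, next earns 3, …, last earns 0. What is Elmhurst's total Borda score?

14

Borda scores:
  Kenton: 0 + 4 + 4 + 2 + 0 + 2 + 2 = 14
  Irvine: 4 + 3 + 0 + 4 + 1 + 0 + 1 = 13
  Elmhurst: 1 + 2 + 3 + 0 + 4 + 4 + 0 = 14
  Linden: 3 + 1 + 1 + 3 + 2 + 3 + 4 = 17
  Jasper: 2 + 0 + 2 + 1 + 3 + 1 + 3 = 12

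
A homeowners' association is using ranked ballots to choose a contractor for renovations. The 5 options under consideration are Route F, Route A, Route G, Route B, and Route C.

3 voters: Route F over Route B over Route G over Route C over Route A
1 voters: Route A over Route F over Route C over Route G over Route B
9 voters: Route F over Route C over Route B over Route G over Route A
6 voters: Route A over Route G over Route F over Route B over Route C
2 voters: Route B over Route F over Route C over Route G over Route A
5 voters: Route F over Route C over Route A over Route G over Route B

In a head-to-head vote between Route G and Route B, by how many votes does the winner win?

2

Ballots ranking Route G above Route B: 1+6+5 = 12.
Ballots ranking Route B above Route G: 3+9+2 = 14.
Route B wins 14–12, a margin of 2.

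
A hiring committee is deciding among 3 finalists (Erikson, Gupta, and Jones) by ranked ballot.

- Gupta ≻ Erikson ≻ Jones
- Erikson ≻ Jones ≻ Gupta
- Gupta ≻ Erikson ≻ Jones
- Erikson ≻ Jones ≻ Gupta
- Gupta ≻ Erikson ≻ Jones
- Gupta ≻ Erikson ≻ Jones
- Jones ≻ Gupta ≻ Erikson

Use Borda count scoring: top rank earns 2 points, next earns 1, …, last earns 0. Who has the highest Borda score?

Gupta

Borda scores:
  Erikson: 1 + 2 + 1 + 2 + 1 + 1 + 0 = 8
  Gupta: 2 + 0 + 2 + 0 + 2 + 2 + 1 = 9
  Jones: 0 + 1 + 0 + 1 + 0 + 0 + 2 = 4
Gupta has the highest total.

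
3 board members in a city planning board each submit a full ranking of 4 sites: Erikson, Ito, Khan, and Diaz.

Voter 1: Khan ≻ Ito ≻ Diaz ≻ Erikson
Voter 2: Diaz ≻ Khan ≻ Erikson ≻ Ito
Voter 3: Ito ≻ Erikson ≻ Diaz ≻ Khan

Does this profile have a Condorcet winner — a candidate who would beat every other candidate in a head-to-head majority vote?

No

Head-to-head results (3 voters total):
Erikson vs Ito: Ito wins 2–1.
Erikson vs Khan: Khan wins 2–1.
Erikson vs Diaz: Diaz wins 2–1.
Ito vs Khan: Khan wins 2–1.
Ito vs Diaz: Ito wins 2–1.
Khan vs Diaz: Diaz wins 2–1.
No candidate beats all others: Ito beats Diaz beats Khan beats Ito, a majority cycle.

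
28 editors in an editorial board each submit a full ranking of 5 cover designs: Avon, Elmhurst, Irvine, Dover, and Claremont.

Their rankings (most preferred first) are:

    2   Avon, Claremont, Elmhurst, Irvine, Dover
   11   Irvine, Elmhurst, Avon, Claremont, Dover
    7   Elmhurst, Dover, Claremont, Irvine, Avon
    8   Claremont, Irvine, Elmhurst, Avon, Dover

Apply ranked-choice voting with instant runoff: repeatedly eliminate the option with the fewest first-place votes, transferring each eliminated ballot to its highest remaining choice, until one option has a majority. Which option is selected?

Round 1: Irvine 11, Claremont 8, Elmhurst 7, Avon 2, Dover 0. Dover has the fewest and is eliminated.
Round 2: Irvine 11, Claremont 8, Elmhurst 7, Avon 2. Avon has the fewest and is eliminated.
Round 3: Irvine 11, Claremont 10, Elmhurst 7. Elmhurst has the fewest and is eliminated.
Round 4: Claremont 17, Irvine 11. Claremont has a majority.

Claremont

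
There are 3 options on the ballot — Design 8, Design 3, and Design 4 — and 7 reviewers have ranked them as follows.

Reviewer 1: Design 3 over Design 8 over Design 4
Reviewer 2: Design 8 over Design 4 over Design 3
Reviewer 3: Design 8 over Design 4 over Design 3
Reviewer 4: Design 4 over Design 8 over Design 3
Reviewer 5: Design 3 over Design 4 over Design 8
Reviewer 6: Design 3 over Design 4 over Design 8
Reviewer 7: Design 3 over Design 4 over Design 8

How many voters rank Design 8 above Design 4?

3

Ballots ranking Design 8 above Design 4: 3.
Ballots ranking Design 4 above Design 8: 4.
So 3 of 7 voters prefer Design 8 to Design 4.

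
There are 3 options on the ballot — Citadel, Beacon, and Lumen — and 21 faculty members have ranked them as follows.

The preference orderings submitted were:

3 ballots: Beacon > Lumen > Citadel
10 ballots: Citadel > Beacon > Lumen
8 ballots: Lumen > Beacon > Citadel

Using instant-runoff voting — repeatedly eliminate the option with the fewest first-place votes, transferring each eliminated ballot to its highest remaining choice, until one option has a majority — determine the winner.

Round 1: Citadel 10, Lumen 8, Beacon 3. Beacon has the fewest and is eliminated.
Round 2: Lumen 11, Citadel 10. Lumen has a majority.

Lumen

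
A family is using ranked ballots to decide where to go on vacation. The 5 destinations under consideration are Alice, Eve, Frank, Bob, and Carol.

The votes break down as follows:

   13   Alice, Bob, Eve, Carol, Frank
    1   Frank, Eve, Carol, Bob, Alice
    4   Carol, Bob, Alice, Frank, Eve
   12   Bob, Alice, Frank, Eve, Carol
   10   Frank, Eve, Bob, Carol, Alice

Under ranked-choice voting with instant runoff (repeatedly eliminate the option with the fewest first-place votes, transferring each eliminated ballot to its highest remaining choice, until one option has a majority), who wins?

Round 1: Alice 13, Bob 12, Frank 11, Carol 4, Eve 0. Eve has the fewest and is eliminated.
Round 2: Alice 13, Bob 12, Frank 11, Carol 4. Carol has the fewest and is eliminated.
Round 3: Bob 16, Alice 13, Frank 11. Frank has the fewest and is eliminated.
Round 4: Bob 27, Alice 13. Bob has a majority.

Bob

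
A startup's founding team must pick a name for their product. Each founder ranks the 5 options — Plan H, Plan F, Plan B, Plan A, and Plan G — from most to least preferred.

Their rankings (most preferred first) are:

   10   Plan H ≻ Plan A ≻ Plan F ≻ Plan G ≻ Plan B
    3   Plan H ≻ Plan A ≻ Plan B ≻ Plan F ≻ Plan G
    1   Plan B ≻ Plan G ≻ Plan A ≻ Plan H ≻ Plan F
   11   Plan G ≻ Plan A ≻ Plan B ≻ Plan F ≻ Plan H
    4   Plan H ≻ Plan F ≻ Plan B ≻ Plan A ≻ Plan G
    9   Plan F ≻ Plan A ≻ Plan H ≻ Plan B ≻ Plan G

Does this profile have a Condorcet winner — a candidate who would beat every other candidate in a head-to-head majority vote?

Head-to-head results (38 voters total):
Plan H vs Plan F: Plan F wins 20–18.
Plan H vs Plan B: Plan H wins 26–12.
Plan H vs Plan A: Plan A wins 21–17.
Plan H vs Plan G: Plan H wins 26–12.
Plan F vs Plan B: Plan F wins 23–15.
Plan F vs Plan A: Plan A wins 25–13.
Plan F vs Plan G: Plan F wins 26–12.
Plan B vs Plan A: Plan A wins 33–5.
Plan B vs Plan G: Plan G wins 21–17.
Plan A vs Plan G: Plan A wins 26–12.
Plan A beats each rival — Plan H (21–17), Plan F (25–13), Plan B (33–5), Plan G (26–12) — so Plan A is the Condorcet winner.

Yes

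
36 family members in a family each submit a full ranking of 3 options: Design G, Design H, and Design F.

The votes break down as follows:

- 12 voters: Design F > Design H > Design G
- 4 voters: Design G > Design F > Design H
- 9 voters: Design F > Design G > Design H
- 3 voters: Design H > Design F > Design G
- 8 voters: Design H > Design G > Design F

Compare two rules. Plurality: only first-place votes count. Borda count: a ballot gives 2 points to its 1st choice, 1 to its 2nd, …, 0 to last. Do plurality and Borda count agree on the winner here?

Yes

Plurality first-place counts: Design G 4, Design H 11, Design F 21 → Design F.
Borda totals: Design G 25, Design H 34, Design F 49 → Design F.
The two rules agree on Design F.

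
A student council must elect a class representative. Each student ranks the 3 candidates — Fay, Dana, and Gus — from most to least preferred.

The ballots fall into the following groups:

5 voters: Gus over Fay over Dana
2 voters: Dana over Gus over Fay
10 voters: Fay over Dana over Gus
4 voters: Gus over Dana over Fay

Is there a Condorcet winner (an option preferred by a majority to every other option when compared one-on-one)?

No

Head-to-head results (21 voters total):
Fay vs Dana: Fay wins 15–6.
Fay vs Gus: Gus wins 11–10.
Dana vs Gus: Dana wins 12–9.
No candidate beats all others: Fay beats Dana beats Gus beats Fay, a majority cycle.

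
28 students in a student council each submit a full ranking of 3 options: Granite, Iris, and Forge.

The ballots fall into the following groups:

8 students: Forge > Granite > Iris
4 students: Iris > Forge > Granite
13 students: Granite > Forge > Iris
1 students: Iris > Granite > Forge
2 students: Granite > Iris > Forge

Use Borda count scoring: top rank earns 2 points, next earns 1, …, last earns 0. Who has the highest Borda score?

Borda scores:
  Granite: 8·1 + 4·0 + 13·2 + 1 + 2·2 = 39
  Iris: 8·0 + 4·2 + 13·0 + 2 + 2·1 = 12
  Forge: 8·2 + 4·1 + 13·1 + 0 + 2·0 = 33
Granite has the highest total.

Granite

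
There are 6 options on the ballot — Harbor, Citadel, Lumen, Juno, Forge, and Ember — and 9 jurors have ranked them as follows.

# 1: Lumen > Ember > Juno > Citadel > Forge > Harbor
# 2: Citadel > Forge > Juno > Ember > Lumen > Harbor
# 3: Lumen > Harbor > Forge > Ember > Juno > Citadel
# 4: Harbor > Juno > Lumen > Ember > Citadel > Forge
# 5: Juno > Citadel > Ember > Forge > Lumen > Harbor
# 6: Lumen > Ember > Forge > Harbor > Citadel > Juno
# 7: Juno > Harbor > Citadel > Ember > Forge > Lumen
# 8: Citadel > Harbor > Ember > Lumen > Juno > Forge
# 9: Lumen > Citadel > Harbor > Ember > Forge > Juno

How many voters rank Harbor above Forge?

Ballots ranking Harbor above Forge: 5.
Ballots ranking Forge above Harbor: 4.
So 5 of 9 voters prefer Harbor to Forge.

5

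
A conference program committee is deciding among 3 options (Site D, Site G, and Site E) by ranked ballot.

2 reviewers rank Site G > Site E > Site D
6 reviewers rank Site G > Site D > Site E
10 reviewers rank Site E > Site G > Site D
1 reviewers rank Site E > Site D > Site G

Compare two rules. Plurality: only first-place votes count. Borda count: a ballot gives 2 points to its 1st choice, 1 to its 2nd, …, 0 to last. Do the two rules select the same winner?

No

Plurality first-place counts: Site D 0, Site G 8, Site E 11 → Site E.
Borda totals: Site D 7, Site G 26, Site E 24 → Site G.
The two rules disagree: plurality picks Site E, Borda picks Site G.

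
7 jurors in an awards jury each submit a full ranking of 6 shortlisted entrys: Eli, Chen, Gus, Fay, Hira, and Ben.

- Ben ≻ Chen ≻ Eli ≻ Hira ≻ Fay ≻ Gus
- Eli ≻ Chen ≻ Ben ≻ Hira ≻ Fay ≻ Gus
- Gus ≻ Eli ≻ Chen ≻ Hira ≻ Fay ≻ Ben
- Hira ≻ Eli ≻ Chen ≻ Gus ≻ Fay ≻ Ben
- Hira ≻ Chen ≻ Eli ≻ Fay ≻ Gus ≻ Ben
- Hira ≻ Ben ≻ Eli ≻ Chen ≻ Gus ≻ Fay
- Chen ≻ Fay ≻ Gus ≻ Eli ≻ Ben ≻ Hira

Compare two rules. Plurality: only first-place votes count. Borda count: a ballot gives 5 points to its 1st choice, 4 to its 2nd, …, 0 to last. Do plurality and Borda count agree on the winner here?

Plurality first-place counts: Eli 1, Chen 1, Gus 1, Fay 0, Hira 3, Ben 1 → Hira.
Borda totals: Eli 24, Chen 25, Gus 12, Fay 10, Hira 21, Ben 13 → Chen.
The two rules disagree: plurality picks Hira, Borda picks Chen.

No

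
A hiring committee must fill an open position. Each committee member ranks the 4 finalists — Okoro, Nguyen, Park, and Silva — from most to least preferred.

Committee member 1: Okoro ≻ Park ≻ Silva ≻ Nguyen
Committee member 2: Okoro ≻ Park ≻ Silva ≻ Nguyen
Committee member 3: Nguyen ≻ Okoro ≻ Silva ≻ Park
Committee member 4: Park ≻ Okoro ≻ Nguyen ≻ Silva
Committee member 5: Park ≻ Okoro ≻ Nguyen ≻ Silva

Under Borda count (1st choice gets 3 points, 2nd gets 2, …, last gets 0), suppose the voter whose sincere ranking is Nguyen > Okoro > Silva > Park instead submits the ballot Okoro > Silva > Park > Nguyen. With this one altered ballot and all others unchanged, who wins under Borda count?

Borda totals with the altered ballot: Okoro 13, Nguyen 2, Park 11, Silva 4.
The winner is unchanged: still Okoro.

Okoro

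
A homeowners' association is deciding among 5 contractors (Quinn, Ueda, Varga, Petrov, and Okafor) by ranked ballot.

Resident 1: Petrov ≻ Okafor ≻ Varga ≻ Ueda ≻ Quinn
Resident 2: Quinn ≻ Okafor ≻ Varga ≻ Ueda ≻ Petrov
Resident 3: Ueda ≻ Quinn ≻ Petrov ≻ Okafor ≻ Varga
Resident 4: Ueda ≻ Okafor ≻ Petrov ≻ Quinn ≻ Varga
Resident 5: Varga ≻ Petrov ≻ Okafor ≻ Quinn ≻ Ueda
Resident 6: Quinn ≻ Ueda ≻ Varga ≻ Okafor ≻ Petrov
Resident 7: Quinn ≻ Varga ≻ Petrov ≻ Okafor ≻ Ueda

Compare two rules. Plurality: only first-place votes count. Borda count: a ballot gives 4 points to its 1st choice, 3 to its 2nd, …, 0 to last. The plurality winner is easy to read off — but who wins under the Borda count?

Plurality first-place counts: Quinn 3, Ueda 2, Varga 1, Petrov 1, Okafor 0 → Quinn.
Borda totals: Quinn 17, Ueda 13, Varga 13, Petrov 13, Okafor 14 → Quinn.

Quinn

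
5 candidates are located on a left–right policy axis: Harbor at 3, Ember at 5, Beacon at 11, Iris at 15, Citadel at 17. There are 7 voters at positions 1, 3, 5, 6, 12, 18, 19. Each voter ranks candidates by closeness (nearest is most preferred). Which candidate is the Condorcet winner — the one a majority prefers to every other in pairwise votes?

Ember

With single-peaked preferences on a line, the Condorcet winner is the candidate closest to the median voter.
The median voter (position 6) is closest to Ember at 5.
Check: Ember vs Citadel — voters closer to Ember: 4 of 7.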